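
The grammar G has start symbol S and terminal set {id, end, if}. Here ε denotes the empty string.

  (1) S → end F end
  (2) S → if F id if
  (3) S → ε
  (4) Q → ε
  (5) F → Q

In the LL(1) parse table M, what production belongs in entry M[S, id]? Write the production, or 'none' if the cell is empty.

none

FIRST(S) = {ε, end, if}
FIRST(Q) = {ε}
FIRST(F) = {ε}  (via Q)
FOLLOW(S) includes $ since S is the start symbol.
FOLLOW(S): S appears on no right-hand side. Thus FOLLOW(S) = {$}.
For S → end F end: FIRST(end F end) = {end}, so it goes in M[S, t] for t ∈ {end}.
For S → if F id if: FIRST(if F id if) = {if}, so it goes in M[S, t] for t ∈ {if}.
For S → ε: FIRST(ε) = {ε}, so it goes in M[S, t] for t ∈ {}; since ε ∈ FIRST, also for every t ∈ FOLLOW(S) = {$}.
None of these place a production in M[S, id].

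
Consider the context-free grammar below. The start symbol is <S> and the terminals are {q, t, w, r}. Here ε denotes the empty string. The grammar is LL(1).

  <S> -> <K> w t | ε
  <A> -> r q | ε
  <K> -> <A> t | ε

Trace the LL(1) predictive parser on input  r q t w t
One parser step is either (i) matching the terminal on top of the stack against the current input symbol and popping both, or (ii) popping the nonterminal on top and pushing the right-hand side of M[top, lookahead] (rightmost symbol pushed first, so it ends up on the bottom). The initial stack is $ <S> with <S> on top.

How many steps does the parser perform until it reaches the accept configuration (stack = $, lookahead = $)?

8

step 1: stack=$ <S>  input=r q t w t $  — expand <S> -> <K> w t
step 2: stack=$ t w <K>  input=r q t w t $  — expand <K> -> <A> t
step 3: stack=$ t w t <A>  input=r q t w t $  — expand <A> -> r q
step 4: stack=$ t w t q r  input=r q t w t $  — match r
step 5: stack=$ t w t q  input=q t w t $  — match q
step 6: stack=$ t w t  input=t w t $  — match t
step 7: stack=$ t w  input=w t $  — match w
step 8: stack=$ t  input=t $  — match t
Accept reached after 8 steps.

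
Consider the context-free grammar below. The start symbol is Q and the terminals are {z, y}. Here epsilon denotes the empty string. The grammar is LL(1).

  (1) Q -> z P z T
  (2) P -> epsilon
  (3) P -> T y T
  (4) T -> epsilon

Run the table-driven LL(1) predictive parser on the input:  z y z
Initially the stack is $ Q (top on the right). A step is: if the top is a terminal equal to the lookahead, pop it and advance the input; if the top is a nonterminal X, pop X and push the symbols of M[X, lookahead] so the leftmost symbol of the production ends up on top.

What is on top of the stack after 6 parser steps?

     Stack        Input    Action
  1  $ Q          z y z $  expand Q -> z P z T
  2  $ T z P z    z y z $  match z
  3  $ T z P      y z $    expand P -> T y T
  4  $ T z T y T  y z $    expand T -> epsilon
  5  $ T z T y    y z $    match y
  6  $ T z T      z $      expand T -> epsilon
Stack after step 6: $ T z (top = z).

z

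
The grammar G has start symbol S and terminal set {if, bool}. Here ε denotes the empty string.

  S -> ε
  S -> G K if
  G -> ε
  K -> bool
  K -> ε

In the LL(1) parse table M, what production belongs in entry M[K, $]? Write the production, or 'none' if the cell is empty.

none

FIRST(G) = {ε}
FIRST(K) = {ε, bool}
FIRST(S) = {ε, bool, if}  (via G K if)
FOLLOW(S) includes $ since S is the start symbol.
FOLLOW(K): in S->G K if, K is followed by if with FIRST {if}. Thus FOLLOW(K) = {if}.
For K -> bool: FIRST(bool) = {bool}, so it goes in M[K, t] for t ∈ {bool}.
For K -> ε: FIRST(ε) = {ε}, so it goes in M[K, t] for t ∈ {}; since ε ∈ FIRST, also for every t ∈ FOLLOW(K) = {if}.
None of these place a production in M[K, $].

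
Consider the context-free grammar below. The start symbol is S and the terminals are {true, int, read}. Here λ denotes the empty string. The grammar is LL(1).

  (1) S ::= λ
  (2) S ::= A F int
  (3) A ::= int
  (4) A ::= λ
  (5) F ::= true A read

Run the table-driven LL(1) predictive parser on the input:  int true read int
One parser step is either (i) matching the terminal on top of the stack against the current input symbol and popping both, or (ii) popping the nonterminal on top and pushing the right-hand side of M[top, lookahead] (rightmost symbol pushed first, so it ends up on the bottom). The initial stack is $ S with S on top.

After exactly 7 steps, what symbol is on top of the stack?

int

     Stack              Input                Action
  1  $ S                int true read int $  expand S ::= A F int
  2  $ int F A          int true read int $  expand A ::= int
  3  $ int F int        int true read int $  match int
  4  $ int F            true read int $      expand F ::= true A read
  5  $ int read A true  true read int $      match true
  6  $ int read A       read int $           expand A ::= λ
  7  $ int read         read int $           match read
Stack after step 7: $ int (top = int).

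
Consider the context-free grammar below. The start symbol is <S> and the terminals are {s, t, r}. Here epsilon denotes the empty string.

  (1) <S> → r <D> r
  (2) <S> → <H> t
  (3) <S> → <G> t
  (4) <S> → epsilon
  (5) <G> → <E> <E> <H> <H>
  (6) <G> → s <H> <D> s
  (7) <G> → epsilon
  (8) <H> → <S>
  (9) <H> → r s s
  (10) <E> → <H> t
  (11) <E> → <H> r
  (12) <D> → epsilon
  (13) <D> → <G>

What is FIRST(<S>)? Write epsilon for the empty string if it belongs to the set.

FIRST(<S>) = {epsilon, r, s, t}  (via <H> t, <G> t)
FIRST(<H>) = {epsilon, r, s, t}  (via <S>)
FIRST(<E>) = {r, s, t}  (via <H> t, <H> r)
FIRST(<G>) = {epsilon, r, s, t}  (via <E> <E> <H> <H>)
FIRST(<D>) = {epsilon, r, s, t}  (via <G>)

{epsilon, r, s, t}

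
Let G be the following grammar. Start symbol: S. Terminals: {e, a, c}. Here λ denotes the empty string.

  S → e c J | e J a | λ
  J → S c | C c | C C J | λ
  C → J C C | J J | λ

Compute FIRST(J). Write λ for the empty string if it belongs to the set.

{λ, c, e}

FIRST(S): from S→e c J we get {e}; from S→e J a we get {e}; from S→λ we get {λ}. So FIRST(S) = {λ, e}.
FIRST(J): from J→S c we get {c, e}; from J→C c we get {c, e}; from J→C C J we get {λ, c, e}; from J→λ we get {λ}. So FIRST(J) = {λ, c, e}.
FIRST(C): from C→J C C we get {λ, c, e}; from C→J J we get {λ, c, e}; from C→λ we get {λ}. So FIRST(C) = {λ, c, e}.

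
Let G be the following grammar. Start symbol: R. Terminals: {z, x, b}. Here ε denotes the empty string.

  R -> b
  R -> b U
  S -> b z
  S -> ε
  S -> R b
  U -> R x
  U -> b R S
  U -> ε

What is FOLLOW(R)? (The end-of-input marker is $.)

{$, b, x}

FIRST(R) = {b}
FIRST(S) = {ε, b}  (via R b)
FIRST(U) = {ε, b}  (via R x)
FOLLOW(R) includes $ since R is the start symbol.
FOLLOW(R): in S->R b, R is followed by b with FIRST {b}; in U->R x, R is followed by x with FIRST {x}; in U->b R S, R is followed by S with FIRST {ε, b}; in U->b R S, the suffix after R is nullable, so FOLLOW(R) ⊇ FOLLOW(U) = {$, b, x}. Thus FOLLOW(R) = {$, b, x}.
FOLLOW(U): in R->b U, the suffix after U is empty, so FOLLOW(U) ⊇ FOLLOW(R) = {$, b, x}. Thus FOLLOW(U) = {$, b, x}.
FOLLOW(S): in U->b R S, the suffix after S is empty, so FOLLOW(S) ⊇ FOLLOW(U) = {$, b, x}. Thus FOLLOW(S) = {$, b, x}.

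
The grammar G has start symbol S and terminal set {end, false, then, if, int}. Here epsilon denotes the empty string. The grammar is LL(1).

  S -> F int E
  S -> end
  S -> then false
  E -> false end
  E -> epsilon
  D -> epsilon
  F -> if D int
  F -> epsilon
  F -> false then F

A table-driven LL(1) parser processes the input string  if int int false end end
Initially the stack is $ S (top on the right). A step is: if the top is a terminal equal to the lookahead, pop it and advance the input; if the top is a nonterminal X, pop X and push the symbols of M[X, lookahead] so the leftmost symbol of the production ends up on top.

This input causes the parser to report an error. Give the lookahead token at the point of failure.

end

step 1: stack=$ S  input=if int int false end end $  — expand S -> F int E
step 2: stack=$ E int F  input=if int int false end end $  — expand F -> if D int
step 3: stack=$ E int int D if  input=if int int false end end $  — match if
step 4: stack=$ E int int D  input=int int false end end $  — expand D -> epsilon
step 5: stack=$ E int int  input=int int false end end $  — match int
step 6: stack=$ E int  input=int false end end $  — match int
step 7: stack=$ E  input=false end end $  — expand E -> false end
step 8: stack=$ end false  input=false end end $  — match false
step 9: stack=$ end  input=end end $  — match end
step 10: stack=$  input=end $  — error: stack empty but input remains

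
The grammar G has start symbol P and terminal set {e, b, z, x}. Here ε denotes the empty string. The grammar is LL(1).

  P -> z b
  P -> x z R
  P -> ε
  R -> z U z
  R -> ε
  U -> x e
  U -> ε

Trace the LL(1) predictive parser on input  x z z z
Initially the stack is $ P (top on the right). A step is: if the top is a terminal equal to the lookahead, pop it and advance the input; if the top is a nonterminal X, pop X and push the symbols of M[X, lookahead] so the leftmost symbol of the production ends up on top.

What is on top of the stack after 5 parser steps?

U

     Stack    Input      Action
  1  $ P      x z z z $  expand P -> x z R
  2  $ R z x  x z z z $  match x
  3  $ R z    z z z $    match z
  4  $ R      z z $      expand R -> z U z
  5  $ z U z  z z $      match z
Stack after step 5: $ z U (top = U).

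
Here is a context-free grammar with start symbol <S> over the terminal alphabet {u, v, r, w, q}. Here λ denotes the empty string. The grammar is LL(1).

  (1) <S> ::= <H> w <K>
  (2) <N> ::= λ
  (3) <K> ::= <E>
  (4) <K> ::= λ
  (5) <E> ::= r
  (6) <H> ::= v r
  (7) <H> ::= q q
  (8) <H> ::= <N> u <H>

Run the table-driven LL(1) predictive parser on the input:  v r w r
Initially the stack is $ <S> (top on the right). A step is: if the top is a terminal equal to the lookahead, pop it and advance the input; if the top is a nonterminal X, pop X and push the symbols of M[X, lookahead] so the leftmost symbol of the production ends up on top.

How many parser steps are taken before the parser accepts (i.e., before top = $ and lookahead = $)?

     Stack        Input      Action
  1  $ <S>        v r w r $  expand <S> ::= <H> w <K>
  2  $ <K> w <H>  v r w r $  expand <H> ::= v r
  3  $ <K> w r v  v r w r $  match v
  4  $ <K> w r    r w r $    match r
  5  $ <K> w      w r $      match w
  6  $ <K>        r $        expand <K> ::= <E>
  7  $ <E>        r $        expand <E> ::= r
  8  $ r          r $        match r
Accept reached after 8 steps.

8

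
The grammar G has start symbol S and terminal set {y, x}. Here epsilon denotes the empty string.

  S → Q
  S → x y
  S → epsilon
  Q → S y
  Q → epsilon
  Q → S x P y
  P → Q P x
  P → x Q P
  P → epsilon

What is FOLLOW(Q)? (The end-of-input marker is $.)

FIRST(S): from S→Q we get {epsilon, x, y}; from S→x y we get {x}; from S→epsilon we get {epsilon}. So FIRST(S) = {epsilon, x, y}.
FIRST(Q): from Q→S y we get {x, y}; from Q→epsilon we get {epsilon}; from Q→S x P y we get {x, y}. So FIRST(Q) = {epsilon, x, y}.
FIRST(P): from P→Q P x we get {x, y}; from P→x Q P we get {x}; from P→epsilon we get {epsilon}. So FIRST(P) = {epsilon, x, y}.
FOLLOW(S) includes $ since S is the start symbol.
FOLLOW(S): in Q→S y, S is followed by y with FIRST {y}; in Q→S x P y, S is followed by x P y with FIRST {x}. Thus FOLLOW(S) = {$, x, y}.
FOLLOW(P): in Q→S x P y, P is followed by y with FIRST {y}; in P→Q P x, P is followed by x with FIRST {x}; in P→x Q P, the suffix after P is empty (adds nothing new). Thus FOLLOW(P) = {x, y}.
FOLLOW(Q): in S→Q, the suffix after Q is empty, so FOLLOW(Q) ⊇ FOLLOW(S) = {$, x, y}; in P→Q P x, Q is followed by P x with FIRST {x, y}; in P→x Q P, Q is followed by P with FIRST {epsilon, x, y}; in P→x Q P, the suffix after Q is nullable, so FOLLOW(Q) ⊇ FOLLOW(P) = {x, y}. Thus FOLLOW(Q) = {$, x, y}.

{$, x, y}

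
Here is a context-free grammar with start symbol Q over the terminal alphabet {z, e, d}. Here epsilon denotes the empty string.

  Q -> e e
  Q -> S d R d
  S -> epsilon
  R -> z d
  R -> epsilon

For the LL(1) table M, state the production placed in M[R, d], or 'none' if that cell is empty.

R -> epsilon

FIRST(S) = {epsilon}
FIRST(R) = {epsilon, z}
FIRST(Q) = {d, e}  (via S d R d)
FOLLOW(Q) includes $ since Q is the start symbol.
FOLLOW(R): in Q->S d R d, R is followed by d with FIRST {d}. Thus FOLLOW(R) = {d}.
For R -> z d: FIRST(z d) = {z}, so it goes in M[R, t] for t ∈ {z}.
For R -> epsilon: FIRST(epsilon) = {epsilon}, so it goes in M[R, t] for t ∈ {}; since epsilon ∈ FIRST, also for every t ∈ FOLLOW(R) = {d}.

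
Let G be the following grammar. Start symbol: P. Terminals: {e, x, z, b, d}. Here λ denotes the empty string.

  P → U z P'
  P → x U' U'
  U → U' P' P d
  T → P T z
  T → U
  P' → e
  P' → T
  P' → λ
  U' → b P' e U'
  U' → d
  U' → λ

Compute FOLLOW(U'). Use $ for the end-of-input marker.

FIRST(U'): from U'→b P' e U' we get {b}; from U'→d we get {d}; from U'→λ we get {λ}. So FIRST(U') = {λ, b, d}.
FIRST(P): from P→U z P' we get {b, d, e, x}; from P→x U' U' we get {x}. So FIRST(P) = {b, d, e, x}.
FIRST(U): from U→U' P' P d we get {b, d, e, x}. So FIRST(U) = {b, d, e, x}.
FIRST(T): from T→P T z we get {b, d, e, x}; from T→U we get {b, d, e, x}. So FIRST(T) = {b, d, e, x}.
FIRST(P'): from P'→e we get {e}; from P'→T we get {b, d, e, x}; from P'→λ we get {λ}. So FIRST(P') = {λ, b, d, e, x}.
FOLLOW(P) includes $ since P is the start symbol.
FOLLOW(P): in U→U' P' P d, P is followed by d with FIRST {d}; in T→P T z, P is followed by T z with FIRST {b, d, e, x}. Thus FOLLOW(P) = {$, b, d, e, x}.
FOLLOW(P'): in P→U z P', the suffix after P' is empty, so FOLLOW(P') ⊇ FOLLOW(P) = {$, b, d, e, x}; in U→U' P' P d, P' is followed by P d with FIRST {b, d, e, x}; in U'→b P' e U', P' is followed by e U' with FIRST {e}. Thus FOLLOW(P') = {$, b, d, e, x}.
FOLLOW(T): in T→P T z, T is followed by z with FIRST {z}; in P'→T, the suffix after T is empty, so FOLLOW(T) ⊇ FOLLOW(P') = {$, b, d, e, x}. Thus FOLLOW(T) = {$, b, d, e, x, z}.
FOLLOW(U): in P→U z P', U is followed by z P' with FIRST {z}; in T→U, the suffix after U is empty, so FOLLOW(U) ⊇ FOLLOW(T) = {$, b, d, e, x, z}. Thus FOLLOW(U) = {$, b, d, e, x, z}.
FOLLOW(U'): in P→x U' U' (occurrence 1), U' is followed by U' with FIRST {λ, b, d}; in P→x U' U' (occurrence 1), the suffix after U' is nullable, so FOLLOW(U') ⊇ FOLLOW(P) = {$, b, d, e, x}; in P→x U' U' (occurrence 2), the suffix after U' is empty, so FOLLOW(U') ⊇ FOLLOW(P) = {$, b, d, e, x}; in U→U' P' P d, U' is followed by P' P d with FIRST {b, d, e, x}; in U'→b P' e U', the suffix after U' is empty (adds nothing new). Thus FOLLOW(U') = {$, b, d, e, x}.

{$, b, d, e, x}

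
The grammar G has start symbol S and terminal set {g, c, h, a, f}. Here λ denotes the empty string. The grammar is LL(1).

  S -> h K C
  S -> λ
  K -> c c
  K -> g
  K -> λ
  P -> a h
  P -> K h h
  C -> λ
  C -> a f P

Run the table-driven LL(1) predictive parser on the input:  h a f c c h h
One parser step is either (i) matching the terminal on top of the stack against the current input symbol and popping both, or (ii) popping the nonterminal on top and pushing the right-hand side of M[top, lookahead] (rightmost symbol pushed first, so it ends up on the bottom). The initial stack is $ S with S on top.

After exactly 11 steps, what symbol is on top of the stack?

step 1: stack=$ S  input=h a f c c h h $  — expand S -> h K C
step 2: stack=$ C K h  input=h a f c c h h $  — match h
step 3: stack=$ C K  input=a f c c h h $  — expand K -> λ
step 4: stack=$ C  input=a f c c h h $  — expand C -> a f P
step 5: stack=$ P f a  input=a f c c h h $  — match a
step 6: stack=$ P f  input=f c c h h $  — match f
step 7: stack=$ P  input=c c h h $  — expand P -> K h h
step 8: stack=$ h h K  input=c c h h $  — expand K -> c c
step 9: stack=$ h h c c  input=c c h h $  — match c
step 10: stack=$ h h c  input=c h h $  — match c
step 11: stack=$ h h  input=h h $  — match h
Stack after step 11: $ h (top = h).

h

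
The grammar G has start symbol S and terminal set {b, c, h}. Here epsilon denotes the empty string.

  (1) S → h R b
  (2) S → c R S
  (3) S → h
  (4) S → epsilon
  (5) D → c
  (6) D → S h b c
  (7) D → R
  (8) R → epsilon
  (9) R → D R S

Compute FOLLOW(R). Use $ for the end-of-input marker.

{$, b, c, h}

FIRST(S): from S→h R b we get {h}; from S→c R S we get {c}; from S→h we get {h}; from S→epsilon we get {epsilon}. So FIRST(S) = {epsilon, c, h}.
FIRST(D): from D→c we get {c}; from D→S h b c we get {c, h}; from D→R we get {epsilon, c, h}. So FIRST(D) = {epsilon, c, h}.
FIRST(R): from R→epsilon we get {epsilon}; from R→D R S we get {epsilon, c, h}. So FIRST(R) = {epsilon, c, h}.
FOLLOW(S) includes $ since S is the start symbol.
FOLLOW(S): in S→c R S, the suffix after S is empty (adds nothing new); in D→S h b c, S is followed by h b c with FIRST {h}; in R→D R S, the suffix after S is empty, so FOLLOW(S) ⊇ FOLLOW(R) = {$, b, c, h}. Thus FOLLOW(S) = {$, b, c, h}.
FOLLOW(D): in R→D R S, D is followed by R S with FIRST {epsilon, c, h}; in R→D R S, the suffix after D is nullable, so FOLLOW(D) ⊇ FOLLOW(R) = {$, b, c, h}. Thus FOLLOW(D) = {$, b, c, h}.
FOLLOW(R): in S→h R b, R is followed by b with FIRST {b}; in S→c R S, R is followed by S with FIRST {epsilon, c, h}; in S→c R S, the suffix after R is nullable, so FOLLOW(R) ⊇ FOLLOW(S) = {$, b, c, h}; in D→R, the suffix after R is empty, so FOLLOW(R) ⊇ FOLLOW(D) = {$, b, c, h}; in R→D R S, R is followed by S with FIRST {epsilon, c, h}; in R→D R S, the suffix after R is nullable (adds nothing new). Thus FOLLOW(R) = {$, b, c, h}.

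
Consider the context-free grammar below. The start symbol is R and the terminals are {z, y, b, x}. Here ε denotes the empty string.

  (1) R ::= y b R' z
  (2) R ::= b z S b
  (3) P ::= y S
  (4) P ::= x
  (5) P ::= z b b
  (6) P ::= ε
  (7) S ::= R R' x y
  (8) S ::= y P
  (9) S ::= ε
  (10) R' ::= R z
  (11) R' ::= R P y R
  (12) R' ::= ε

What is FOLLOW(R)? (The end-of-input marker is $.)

FIRST(R) = {b, y}
FIRST(P) = {ε, x, y, z}
FIRST(S) = {ε, b, y}  (via R R' x y)
FIRST(R') = {ε, b, y}  (via R z, R P y R)
FOLLOW(R) includes $ since R is the start symbol.
FOLLOW(R'): in R::=y b R' z, R' is followed by z with FIRST {z}; in S::=R R' x y, R' is followed by x y with FIRST {x}. Thus FOLLOW(R') = {x, z}.
FOLLOW(R): in S::=R R' x y, R is followed by R' x y with FIRST {b, x, y}; in R'::=R z, R is followed by z with FIRST {z}; in R'::=R P y R (occurrence 1), R is followed by P y R with FIRST {x, y, z}; in R'::=R P y R (occurrence 2), the suffix after R is empty, so FOLLOW(R) ⊇ FOLLOW(R') = {x, z}. Thus FOLLOW(R) = {$, b, x, y, z}.
FOLLOW(P): in S::=y P, the suffix after P is empty, so FOLLOW(P) ⊇ FOLLOW(S) = {b, y}; in R'::=R P y R, P is followed by y R with FIRST {y}. Thus FOLLOW(P) = {b, y}.
FOLLOW(S): in R::=b z S b, S is followed by b with FIRST {b}; in P::=y S, the suffix after S is empty, so FOLLOW(S) ⊇ FOLLOW(P) = {b, y}. Thus FOLLOW(S) = {b, y}.

{$, b, x, y, z}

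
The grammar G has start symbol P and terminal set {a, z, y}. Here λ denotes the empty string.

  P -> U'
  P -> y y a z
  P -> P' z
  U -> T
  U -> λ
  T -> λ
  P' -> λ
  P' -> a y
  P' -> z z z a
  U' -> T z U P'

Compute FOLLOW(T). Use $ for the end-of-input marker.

{$, a, z}

FIRST(T): from T->λ we get {λ}. So FIRST(T) = {λ}.
FIRST(P'): from P'->λ we get {λ}; from P'->a y we get {a}; from P'->z z z a we get {z}. So FIRST(P') = {λ, a, z}.
FIRST(U): from U->T we get {λ}; from U->λ we get {λ}. So FIRST(U) = {λ}.
FIRST(U'): from U'->T z U P' we get {z}. So FIRST(U') = {z}.
FIRST(P): from P->U' we get {z}; from P->y y a z we get {y}; from P->P' z we get {a, z}. So FIRST(P) = {a, y, z}.
FOLLOW(P) includes $ since P is the start symbol.
FOLLOW(P): P appears on no right-hand side. Thus FOLLOW(P) = {$}.
FOLLOW(U'): in P->U', the suffix after U' is empty, so FOLLOW(U') ⊇ FOLLOW(P) = {$}. Thus FOLLOW(U') = {$}.
FOLLOW(U): in U'->T z U P', U is followed by P' with FIRST {λ, a, z}; in U'->T z U P', the suffix after U is nullable, so FOLLOW(U) ⊇ FOLLOW(U') = {$}. Thus FOLLOW(U) = {$, a, z}.
FOLLOW(T): in U->T, the suffix after T is empty, so FOLLOW(T) ⊇ FOLLOW(U) = {$, a, z}; in U'->T z U P', T is followed by z U P' with FIRST {z}. Thus FOLLOW(T) = {$, a, z}.
FOLLOW(P'): in P->P' z, P' is followed by z with FIRST {z}; in U'->T z U P', the suffix after P' is empty, so FOLLOW(P') ⊇ FOLLOW(U') = {$}. Thus FOLLOW(P') = {$, z}.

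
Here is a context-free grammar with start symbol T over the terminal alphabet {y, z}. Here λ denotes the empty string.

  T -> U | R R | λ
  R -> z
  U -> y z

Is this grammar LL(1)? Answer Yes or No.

Yes

FIRST(T) = {λ, y, z}
FIRST(R) = {z}
FIRST(U) = {y}
FOLLOW(T) = {$}
FOLLOW(R) = {$, z}
FOLLOW(U) = {$}
Each cell of M receives at most one production.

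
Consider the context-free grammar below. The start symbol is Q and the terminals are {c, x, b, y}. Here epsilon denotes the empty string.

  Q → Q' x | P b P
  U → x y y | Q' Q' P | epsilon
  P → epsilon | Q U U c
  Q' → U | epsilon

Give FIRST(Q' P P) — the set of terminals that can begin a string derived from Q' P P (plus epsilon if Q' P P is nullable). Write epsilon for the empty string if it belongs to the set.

FIRST(Q): from Q→Q' x we get {b, x}; from Q→P b P we get {b, x}. So FIRST(Q) = {b, x}.
FIRST(P): from P→epsilon we get {epsilon}; from P→Q U U c we get {b, x}. So FIRST(P) = {epsilon, b, x}.
FIRST(U): from U→x y y we get {x}; from U→Q' Q' P we get {epsilon, b, x}; from U→epsilon we get {epsilon}. So FIRST(U) = {epsilon, b, x}.
FIRST(Q'): from Q'→U we get {epsilon, b, x}; from Q'→epsilon we get {epsilon}. So FIRST(Q') = {epsilon, b, x}.
FIRST(Q' P P): take FIRST of each symbol in turn, carrying on past any symbol whose FIRST contains epsilon; result {epsilon, b, x}.

{epsilon, b, x}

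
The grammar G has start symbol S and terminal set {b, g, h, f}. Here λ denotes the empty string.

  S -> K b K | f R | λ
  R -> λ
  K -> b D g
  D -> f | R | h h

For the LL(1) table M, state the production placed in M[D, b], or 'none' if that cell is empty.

FIRST(R) = {λ}
FIRST(K) = {b}
FIRST(S) = {λ, b, f}  (via K b K)
FIRST(D) = {λ, f, h}  (via R)
FOLLOW(S) includes $ since S is the start symbol.
FOLLOW(D): in K->b D g, D is followed by g with FIRST {g}. Thus FOLLOW(D) = {g}.
For D -> f: FIRST(f) = {f}, so it goes in M[D, t] for t ∈ {f}.
For D -> R: FIRST(R) = {λ}, so it goes in M[D, t] for t ∈ {}; since λ ∈ FIRST, also for every t ∈ FOLLOW(D) = {g}.
For D -> h h: FIRST(h h) = {h}, so it goes in M[D, t] for t ∈ {h}.
None of these place a production in M[D, b].

none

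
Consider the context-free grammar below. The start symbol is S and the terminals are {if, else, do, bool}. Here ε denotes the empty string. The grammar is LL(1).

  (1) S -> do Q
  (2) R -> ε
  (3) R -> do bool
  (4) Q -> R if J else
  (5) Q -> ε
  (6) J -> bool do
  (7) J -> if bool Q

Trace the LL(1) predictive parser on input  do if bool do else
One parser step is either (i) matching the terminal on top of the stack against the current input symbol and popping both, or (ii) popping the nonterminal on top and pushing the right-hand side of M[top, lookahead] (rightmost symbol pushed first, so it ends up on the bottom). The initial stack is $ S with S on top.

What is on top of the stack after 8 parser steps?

else

     Stack           Input                 Action
  1  $ S             do if bool do else $  expand S -> do Q
  2  $ Q do          do if bool do else $  match do
  3  $ Q             if bool do else $     expand Q -> R if J else
  4  $ else J if R   if bool do else $     expand R -> ε
  5  $ else J if     if bool do else $     match if
  6  $ else J        bool do else $        expand J -> bool do
  7  $ else do bool  bool do else $        match bool
  8  $ else do       do else $             match do
Stack after step 8: $ else (top = else).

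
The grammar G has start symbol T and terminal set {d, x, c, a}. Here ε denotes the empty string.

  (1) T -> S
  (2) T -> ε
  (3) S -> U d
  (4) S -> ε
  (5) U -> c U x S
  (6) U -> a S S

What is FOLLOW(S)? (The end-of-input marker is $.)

{$, a, c, d, x}

FIRST(U): from U->c U x S we get {c}; from U->a S S we get {a}. So FIRST(U) = {a, c}.
FIRST(S): from S->U d we get {a, c}; from S->ε we get {ε}. So FIRST(S) = {ε, a, c}.
FIRST(T): from T->S we get {ε, a, c}; from T->ε we get {ε}. So FIRST(T) = {ε, a, c}.
FOLLOW(T) includes $ since T is the start symbol.
FOLLOW(T): T appears on no right-hand side. Thus FOLLOW(T) = {$}.
FOLLOW(U): in S->U d, U is followed by d with FIRST {d}; in U->c U x S, U is followed by x S with FIRST {x}. Thus FOLLOW(U) = {d, x}.
FOLLOW(S): in T->S, the suffix after S is empty, so FOLLOW(S) ⊇ FOLLOW(T) = {$}; in U->c U x S, the suffix after S is empty, so FOLLOW(S) ⊇ FOLLOW(U) = {d, x}; in U->a S S (occurrence 1), S is followed by S with FIRST {ε, a, c}; in U->a S S (occurrence 1), the suffix after S is nullable, so FOLLOW(S) ⊇ FOLLOW(U) = {d, x}; in U->a S S (occurrence 2), the suffix after S is empty, so FOLLOW(S) ⊇ FOLLOW(U) = {d, x}. Thus FOLLOW(S) = {$, a, c, d, x}.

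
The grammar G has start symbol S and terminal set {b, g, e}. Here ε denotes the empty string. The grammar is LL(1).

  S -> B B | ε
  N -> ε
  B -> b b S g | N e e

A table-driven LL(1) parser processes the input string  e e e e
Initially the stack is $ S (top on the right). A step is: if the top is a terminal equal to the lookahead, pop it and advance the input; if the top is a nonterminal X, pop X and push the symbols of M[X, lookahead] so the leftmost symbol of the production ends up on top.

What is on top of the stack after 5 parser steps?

B

     Stack      Input      Action
  1  $ S        e e e e $  expand S -> B B
  2  $ B B      e e e e $  expand B -> N e e
  3  $ B e e N  e e e e $  expand N -> ε
  4  $ B e e    e e e e $  match e
  5  $ B e      e e e $    match e
Stack after step 5: $ B (top = B).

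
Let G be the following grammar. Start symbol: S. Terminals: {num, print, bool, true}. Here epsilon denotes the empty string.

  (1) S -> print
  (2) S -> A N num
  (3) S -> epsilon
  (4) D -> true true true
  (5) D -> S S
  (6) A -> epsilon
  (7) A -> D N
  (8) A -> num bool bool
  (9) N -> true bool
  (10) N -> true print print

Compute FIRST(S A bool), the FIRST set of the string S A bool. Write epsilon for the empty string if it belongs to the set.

{bool, num, print, true}

FIRST(N) = {true}
FIRST(S) = {epsilon, num, print, true}  (via A N num)
FIRST(D) = {epsilon, num, print, true}  (via S S)
FIRST(A) = {epsilon, num, print, true}  (via D N)
FIRST(S A bool): take FIRST of each symbol in turn, carrying on past any symbol whose FIRST contains epsilon; result {bool, num, print, true}.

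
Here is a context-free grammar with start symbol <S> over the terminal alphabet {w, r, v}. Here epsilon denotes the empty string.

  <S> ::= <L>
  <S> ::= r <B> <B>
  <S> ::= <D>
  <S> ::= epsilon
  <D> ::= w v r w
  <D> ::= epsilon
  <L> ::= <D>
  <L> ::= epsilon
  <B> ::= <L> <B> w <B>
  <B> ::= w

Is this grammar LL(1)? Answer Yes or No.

No

FIRST(<S>) = {epsilon, r, w}
FIRST(<D>) = {epsilon, w}
FIRST(<L>) = {epsilon, w}
FIRST(<B>) = {w}
FOLLOW(<S>) = {$}
FOLLOW(<D>) = {$, w}
FOLLOW(<L>) = {$, w}
FOLLOW(<B>) = {$, w}
Cell M[<B>, w] receives both <B> ::= <L> <B> w <B> and <B> ::= w — the grammar is not LL(1).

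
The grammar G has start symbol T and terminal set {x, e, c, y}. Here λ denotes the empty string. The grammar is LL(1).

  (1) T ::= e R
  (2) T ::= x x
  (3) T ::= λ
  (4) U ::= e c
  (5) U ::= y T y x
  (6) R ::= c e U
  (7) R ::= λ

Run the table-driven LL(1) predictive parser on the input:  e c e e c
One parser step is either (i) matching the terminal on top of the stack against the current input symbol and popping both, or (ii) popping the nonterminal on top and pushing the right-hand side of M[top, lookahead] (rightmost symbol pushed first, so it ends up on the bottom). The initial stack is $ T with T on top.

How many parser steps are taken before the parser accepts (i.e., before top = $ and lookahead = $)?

8

     Stack    Input        Action
  1  $ T      e c e e c $  expand T ::= e R
  2  $ R e    e c e e c $  match e
  3  $ R      c e e c $    expand R ::= c e U
  4  $ U e c  c e e c $    match c
  5  $ U e    e e c $      match e
  6  $ U      e c $        expand U ::= e c
  7  $ c e    e c $        match e
  8  $ c      c $          match c
Accept reached after 8 steps.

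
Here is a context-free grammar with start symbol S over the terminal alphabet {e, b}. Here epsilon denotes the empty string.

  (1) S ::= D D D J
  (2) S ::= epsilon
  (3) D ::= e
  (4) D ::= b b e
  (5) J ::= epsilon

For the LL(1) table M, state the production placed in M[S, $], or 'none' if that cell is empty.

S ::= epsilon

FIRST(D): from D::=e we get {e}; from D::=b b e we get {b}. So FIRST(D) = {b, e}.
FIRST(J): from J::=epsilon we get {epsilon}. So FIRST(J) = {epsilon}.
FIRST(S): from S::=D D D J we get {b, e}; from S::=epsilon we get {epsilon}. So FIRST(S) = {epsilon, b, e}.
FOLLOW(S) includes $ since S is the start symbol.
FOLLOW(S): S appears on no right-hand side. Thus FOLLOW(S) = {$}.
For S ::= D D D J: FIRST(D D D J) = {b, e}, so it goes in M[S, t] for t ∈ {b, e}.
For S ::= epsilon: FIRST(epsilon) = {epsilon}, so it goes in M[S, t] for t ∈ {}; since epsilon ∈ FIRST, also for every t ∈ FOLLOW(S) = {$}.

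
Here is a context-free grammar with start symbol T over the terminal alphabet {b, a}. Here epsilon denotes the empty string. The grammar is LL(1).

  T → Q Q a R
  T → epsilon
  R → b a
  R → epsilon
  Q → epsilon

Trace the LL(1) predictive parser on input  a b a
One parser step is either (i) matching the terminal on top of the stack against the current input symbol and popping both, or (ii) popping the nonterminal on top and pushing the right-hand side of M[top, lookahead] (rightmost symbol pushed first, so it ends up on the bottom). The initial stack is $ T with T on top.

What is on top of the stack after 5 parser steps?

b

     Stack      Input    Action
  1  $ T        a b a $  expand T → Q Q a R
  2  $ R a Q Q  a b a $  expand Q → epsilon
  3  $ R a Q    a b a $  expand Q → epsilon
  4  $ R a      a b a $  match a
  5  $ R        b a $    expand R → b a
Stack after step 5: $ a b (top = b).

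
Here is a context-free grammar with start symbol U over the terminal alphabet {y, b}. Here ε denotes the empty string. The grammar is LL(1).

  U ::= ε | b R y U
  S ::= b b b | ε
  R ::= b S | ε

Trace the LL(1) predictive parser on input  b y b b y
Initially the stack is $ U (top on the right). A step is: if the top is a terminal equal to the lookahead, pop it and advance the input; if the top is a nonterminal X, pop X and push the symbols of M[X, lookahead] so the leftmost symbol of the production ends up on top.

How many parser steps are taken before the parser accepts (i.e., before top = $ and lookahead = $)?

11

step 1: stack=$ U  input=b y b b y $  — expand U ::= b R y U
step 2: stack=$ U y R b  input=b y b b y $  — match b
step 3: stack=$ U y R  input=y b b y $  — expand R ::= ε
step 4: stack=$ U y  input=y b b y $  — match y
step 5: stack=$ U  input=b b y $  — expand U ::= b R y U
step 6: stack=$ U y R b  input=b b y $  — match b
step 7: stack=$ U y R  input=b y $  — expand R ::= b S
step 8: stack=$ U y S b  input=b y $  — match b
step 9: stack=$ U y S  input=y $  — expand S ::= ε
step 10: stack=$ U y  input=y $  — match y
step 11: stack=$ U  input=$  — expand U ::= ε
Accept reached after 11 steps.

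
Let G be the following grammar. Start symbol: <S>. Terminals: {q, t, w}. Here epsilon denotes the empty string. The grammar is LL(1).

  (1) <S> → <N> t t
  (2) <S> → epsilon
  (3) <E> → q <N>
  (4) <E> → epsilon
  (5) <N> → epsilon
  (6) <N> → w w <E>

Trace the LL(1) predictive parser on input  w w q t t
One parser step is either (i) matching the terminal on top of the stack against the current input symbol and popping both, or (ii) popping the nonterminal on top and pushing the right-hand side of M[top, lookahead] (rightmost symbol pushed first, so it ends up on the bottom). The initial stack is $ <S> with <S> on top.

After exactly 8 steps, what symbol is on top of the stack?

t

     Stack          Input        Action
  1  $ <S>          w w q t t $  expand <S> → <N> t t
  2  $ t t <N>      w w q t t $  expand <N> → w w <E>
  3  $ t t <E> w w  w w q t t $  match w
  4  $ t t <E> w    w q t t $    match w
  5  $ t t <E>      q t t $      expand <E> → q <N>
  6  $ t t <N> q    q t t $      match q
  7  $ t t <N>      t t $        expand <N> → epsilon
  8  $ t t          t t $        match t
Stack after step 8: $ t (top = t).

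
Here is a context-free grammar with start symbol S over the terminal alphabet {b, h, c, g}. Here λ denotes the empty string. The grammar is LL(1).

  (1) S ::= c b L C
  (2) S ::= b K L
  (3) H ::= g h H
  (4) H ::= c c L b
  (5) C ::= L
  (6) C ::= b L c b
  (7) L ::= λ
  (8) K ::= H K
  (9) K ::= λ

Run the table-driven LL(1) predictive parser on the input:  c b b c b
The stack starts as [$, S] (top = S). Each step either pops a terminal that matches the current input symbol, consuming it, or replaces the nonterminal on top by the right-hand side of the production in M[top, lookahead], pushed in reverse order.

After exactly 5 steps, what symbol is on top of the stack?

b

step 1: stack=$ S  input=c b b c b $  — expand S ::= c b L C
step 2: stack=$ C L b c  input=c b b c b $  — match c
step 3: stack=$ C L b  input=b b c b $  — match b
step 4: stack=$ C L  input=b c b $  — expand L ::= λ
step 5: stack=$ C  input=b c b $  — expand C ::= b L c b
Stack after step 5: $ b c L b (top = b).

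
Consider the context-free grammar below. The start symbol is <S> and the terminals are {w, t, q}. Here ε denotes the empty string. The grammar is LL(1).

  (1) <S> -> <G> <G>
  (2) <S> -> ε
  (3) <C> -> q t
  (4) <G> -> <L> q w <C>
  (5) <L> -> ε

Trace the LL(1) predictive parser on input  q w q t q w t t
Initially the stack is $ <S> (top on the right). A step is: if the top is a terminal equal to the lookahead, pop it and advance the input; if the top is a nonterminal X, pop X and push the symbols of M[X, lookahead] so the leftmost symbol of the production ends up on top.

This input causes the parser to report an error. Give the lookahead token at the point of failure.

      Stack              Input              Action
   1  $ <S>              q w q t q w t t $  expand <S> -> <G> <G>
   2  $ <G> <G>          q w q t q w t t $  expand <G> -> <L> q w <C>
   3  $ <G> <C> w q <L>  q w q t q w t t $  expand <L> -> ε
   4  $ <G> <C> w q      q w q t q w t t $  match q
   5  $ <G> <C> w        w q t q w t t $    match w
   6  $ <G> <C>          q t q w t t $      expand <C> -> q t
   7  $ <G> t q          q t q w t t $      match q
   8  $ <G> t            t q w t t $        match t
   9  $ <G>              q w t t $          expand <G> -> <L> q w <C>
  10  $ <C> w q <L>      q w t t $          expand <L> -> ε
  11  $ <C> w q          q w t t $          match q
  12  $ <C> w            w t t $            match w
  13  $ <C>              t t $              error: M[<C>, t] is empty

t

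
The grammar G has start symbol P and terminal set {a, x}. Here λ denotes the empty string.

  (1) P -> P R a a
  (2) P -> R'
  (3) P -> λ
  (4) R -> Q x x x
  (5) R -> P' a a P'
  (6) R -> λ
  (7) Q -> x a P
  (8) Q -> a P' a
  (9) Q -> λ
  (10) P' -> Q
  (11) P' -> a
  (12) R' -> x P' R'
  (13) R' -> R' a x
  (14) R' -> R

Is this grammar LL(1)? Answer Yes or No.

FIRST(P) = {λ, a, x}
FIRST(R) = {λ, a, x}
FIRST(Q) = {λ, a, x}
FIRST(P') = {λ, a, x}
FIRST(R') = {λ, a, x}
FOLLOW(P) = {$, a, x}
FOLLOW(R) = {$, a, x}
FOLLOW(Q) = {$, a, x}
FOLLOW(P') = {$, a, x}
FOLLOW(R') = {$, a, x}
Cell M[P, $] receives both P -> R' and P -> λ — the grammar is not LL(1).

No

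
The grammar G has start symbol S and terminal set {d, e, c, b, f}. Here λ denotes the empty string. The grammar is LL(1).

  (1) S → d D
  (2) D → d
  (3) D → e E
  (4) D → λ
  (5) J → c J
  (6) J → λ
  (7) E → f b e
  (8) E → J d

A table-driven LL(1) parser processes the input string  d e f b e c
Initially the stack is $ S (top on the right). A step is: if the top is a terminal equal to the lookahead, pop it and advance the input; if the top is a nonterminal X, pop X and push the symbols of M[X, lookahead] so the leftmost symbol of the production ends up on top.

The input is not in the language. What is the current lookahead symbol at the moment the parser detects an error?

step 1: stack=$ S  input=d e f b e c $  — expand S → d D
step 2: stack=$ D d  input=d e f b e c $  — match d
step 3: stack=$ D  input=e f b e c $  — expand D → e E
step 4: stack=$ E e  input=e f b e c $  — match e
step 5: stack=$ E  input=f b e c $  — expand E → f b e
step 6: stack=$ e b f  input=f b e c $  — match f
step 7: stack=$ e b  input=b e c $  — match b
step 8: stack=$ e  input=e c $  — match e
step 9: stack=$  input=c $  — error: stack empty but input remains

c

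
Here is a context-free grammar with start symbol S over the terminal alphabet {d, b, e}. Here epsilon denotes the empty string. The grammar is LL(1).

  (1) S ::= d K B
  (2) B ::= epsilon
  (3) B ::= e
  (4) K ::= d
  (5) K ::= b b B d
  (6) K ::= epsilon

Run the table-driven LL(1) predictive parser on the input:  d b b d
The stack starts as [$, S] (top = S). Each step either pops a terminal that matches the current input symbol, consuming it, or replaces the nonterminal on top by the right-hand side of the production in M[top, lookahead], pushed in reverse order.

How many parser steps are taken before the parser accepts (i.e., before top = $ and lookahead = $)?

8

     Stack        Input      Action
  1  $ S          d b b d $  expand S ::= d K B
  2  $ B K d      d b b d $  match d
  3  $ B K        b b d $    expand K ::= b b B d
  4  $ B d B b b  b b d $    match b
  5  $ B d B b    b d $      match b
  6  $ B d B      d $        expand B ::= epsilon
  7  $ B d        d $        match d
  8  $ B          $          expand B ::= epsilon
Accept reached after 8 steps.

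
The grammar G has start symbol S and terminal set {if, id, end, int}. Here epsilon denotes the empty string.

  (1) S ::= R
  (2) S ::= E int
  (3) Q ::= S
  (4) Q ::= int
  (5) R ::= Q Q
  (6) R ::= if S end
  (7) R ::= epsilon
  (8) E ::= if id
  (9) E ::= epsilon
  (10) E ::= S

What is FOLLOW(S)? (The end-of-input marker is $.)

FIRST(S) = {epsilon, if, int}  (via R, E int)
FIRST(Q) = {epsilon, if, int}  (via S)
FIRST(E) = {epsilon, if, int}  (via S)
FIRST(R) = {epsilon, if, int}  (via Q Q)
FOLLOW(S) includes $ since S is the start symbol.
FOLLOW(E): in S::=E int, E is followed by int with FIRST {int}. Thus FOLLOW(E) = {int}.
FOLLOW(S): in Q::=S, the suffix after S is empty, so FOLLOW(S) ⊇ FOLLOW(Q) = {$, end, if, int}; in R::=if S end, S is followed by end with FIRST {end}; in E::=S, the suffix after S is empty, so FOLLOW(S) ⊇ FOLLOW(E) = {int}. Thus FOLLOW(S) = {$, end, if, int}.
FOLLOW(R): in S::=R, the suffix after R is empty, so FOLLOW(R) ⊇ FOLLOW(S) = {$, end, if, int}. Thus FOLLOW(R) = {$, end, if, int}.
FOLLOW(Q): in R::=Q Q (occurrence 1), Q is followed by Q with FIRST {epsilon, if, int}; in R::=Q Q (occurrence 1), the suffix after Q is nullable, so FOLLOW(Q) ⊇ FOLLOW(R) = {$, end, if, int}; in R::=Q Q (occurrence 2), the suffix after Q is empty, so FOLLOW(Q) ⊇ FOLLOW(R) = {$, end, if, int}. Thus FOLLOW(Q) = {$, end, if, int}.

{$, end, if, int}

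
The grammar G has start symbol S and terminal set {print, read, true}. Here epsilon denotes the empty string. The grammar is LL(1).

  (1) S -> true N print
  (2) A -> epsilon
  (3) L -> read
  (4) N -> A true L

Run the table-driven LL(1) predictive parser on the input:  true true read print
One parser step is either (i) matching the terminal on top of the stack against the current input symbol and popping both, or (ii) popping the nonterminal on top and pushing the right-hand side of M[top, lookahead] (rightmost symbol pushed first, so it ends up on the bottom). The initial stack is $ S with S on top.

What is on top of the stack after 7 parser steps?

step 1: stack=$ S  input=true true read print $  — expand S -> true N print
step 2: stack=$ print N true  input=true true read print $  — match true
step 3: stack=$ print N  input=true read print $  — expand N -> A true L
step 4: stack=$ print L true A  input=true read print $  — expand A -> epsilon
step 5: stack=$ print L true  input=true read print $  — match true
step 6: stack=$ print L  input=read print $  — expand L -> read
step 7: stack=$ print read  input=read print $  — match read
Stack after step 7: $ print (top = print).

print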